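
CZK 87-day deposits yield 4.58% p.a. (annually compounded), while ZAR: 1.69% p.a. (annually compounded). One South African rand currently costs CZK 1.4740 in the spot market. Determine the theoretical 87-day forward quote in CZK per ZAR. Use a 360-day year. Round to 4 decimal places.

1.4840

T = 87/360 years.
CZK accumulates by (1 + 0.0458)^(87/360) = 1.0108811.
Growth of 1 ZAR over T: (1 + 0.0169)^(87/360) = 1.0040583.
CIP: F = S · (grow CZK)/(grow ZAR) = 1.474 × 1.0108811/1.0040583 = 1.484016 CZK per ZAR.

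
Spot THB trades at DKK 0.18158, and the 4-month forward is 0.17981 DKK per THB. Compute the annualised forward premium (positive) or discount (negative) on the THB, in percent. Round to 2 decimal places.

T = 4/12 years.
Period premium: (0.17981 − 0.18158)/0.18158 = -0.0097478.
Per annum: -0.0097478 / (4/12) = -0.029243 = -2.92%.

-2.92%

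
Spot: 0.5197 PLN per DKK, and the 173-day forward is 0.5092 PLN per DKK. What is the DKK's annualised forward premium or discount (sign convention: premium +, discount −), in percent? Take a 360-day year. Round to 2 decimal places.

-4.20%

T = 173/360 years.
(F − S)/S = (0.5092 − 0.5197)/0.5197 = -0.0202040.
Per annum: -0.0202040 / (173/360) = -0.042043 = -4.20%.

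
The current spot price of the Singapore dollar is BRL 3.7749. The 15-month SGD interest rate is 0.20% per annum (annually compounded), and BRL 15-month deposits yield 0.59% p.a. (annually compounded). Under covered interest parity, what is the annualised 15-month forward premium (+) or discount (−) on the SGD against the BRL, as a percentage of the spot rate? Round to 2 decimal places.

+0.39%

T = 15/12 years.
CIP forward (BRL per SGD) = 3.7749 × 1.0073804/1.0025006 = 3.7932748.
(F − S)/S ÷ T = (3.7932748 − 3.7749)/3.7749/(15/12) = 0.003894 → 0.39%.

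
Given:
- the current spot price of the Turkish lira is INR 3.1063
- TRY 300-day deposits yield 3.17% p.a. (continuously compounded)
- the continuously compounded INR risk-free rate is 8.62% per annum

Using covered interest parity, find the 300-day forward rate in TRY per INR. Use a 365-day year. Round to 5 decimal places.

0.30782

T = 300/365 years.
INR accumulates by e^(0.0862×300/365) = 1.0734195.
Growth of 1 TRY over T: e^(0.0317×300/365) = 1.0263972.
So F = 3.1063 × 1.0734195 / 1.0263972 = 3.248609 (INR/TRY).
Invert for TRY per INR: 1 / 3.248609 = 0.30782.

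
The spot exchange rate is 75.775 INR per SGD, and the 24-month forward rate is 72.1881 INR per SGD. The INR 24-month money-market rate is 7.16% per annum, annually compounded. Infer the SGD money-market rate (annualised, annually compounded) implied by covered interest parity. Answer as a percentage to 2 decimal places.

9.79%

T = 2 years.
By CIP, F/S equals the INR-to-SGD growth ratio: 72.1881/75.775 = 0.9526638.
The INR side grows by (1 + 0.0716)^2 = 1.1483266.
So the SGD growth factor = 1.2053849.
Annualise: 1.2053849^(1/2) − 1 = 0.097900 = 9.79%.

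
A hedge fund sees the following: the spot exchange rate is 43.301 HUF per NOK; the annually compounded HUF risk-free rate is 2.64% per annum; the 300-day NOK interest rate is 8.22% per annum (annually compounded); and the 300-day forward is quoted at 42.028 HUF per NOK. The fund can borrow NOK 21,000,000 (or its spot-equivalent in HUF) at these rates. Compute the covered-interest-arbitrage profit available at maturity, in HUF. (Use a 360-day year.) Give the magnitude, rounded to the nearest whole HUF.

HUF 13,361,327

T = 300/360 years.
Route A — deposit NOK, sell forward: 21,000,000 × 1.0680451396 × 42.028 = HUF 942,643,823.67.
Route B — convert at spot, deposit HUF: 21,000,000 × 43.301 × 1.02195208992 = HUF 929,282,496.36.
The quoted forward overvalues NOK, so borrow HUF, buy NOK at spot, deposit the NOK at 8.22%, and sell the proceeds forward at 42.028.
Arbitrage profit = |942,643,823.67 − 929,282,496.36| = HUF 13,361,327.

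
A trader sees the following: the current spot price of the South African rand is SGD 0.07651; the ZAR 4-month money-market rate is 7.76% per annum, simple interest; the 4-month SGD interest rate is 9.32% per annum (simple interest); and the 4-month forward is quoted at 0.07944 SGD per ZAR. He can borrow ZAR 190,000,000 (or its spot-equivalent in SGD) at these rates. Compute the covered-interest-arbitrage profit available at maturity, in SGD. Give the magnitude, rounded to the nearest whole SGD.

T = 4/12 years.
Keep in ZAR, deliver into the forward: 190,000,000·1.0258666667·0.07944 = SGD 15,484,021.12.
Swap to SGD now, deposit: 190,000,000·0.07651·1.0310666667 = SGD 14,988,513.03.
The quoted forward overvalues ZAR, so borrow SGD, buy ZAR at spot, deposit the ZAR at 7.76%, and sell the proceeds forward at 0.07944.
Profit = 15,484,021.12 − 14,988,513.03 = SGD 495,508.

SGD 495,508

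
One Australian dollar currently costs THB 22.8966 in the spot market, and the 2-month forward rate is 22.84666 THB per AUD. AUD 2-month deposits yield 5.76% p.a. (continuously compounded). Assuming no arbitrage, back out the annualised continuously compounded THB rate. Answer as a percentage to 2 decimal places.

4.45%

T = 2/12 years.
CIP gives F = S · g_THB/g_AUD, so g_THB/g_AUD = 22.84666/22.8966 = 0.9978189.
The AUD side grows by e^(0.0576×2/12) = 1.0096462.
So the THB growth factor = 1.0074441.
Take logs: ln 1.0074441 / (2/12) = 0.044499, so 4.45%.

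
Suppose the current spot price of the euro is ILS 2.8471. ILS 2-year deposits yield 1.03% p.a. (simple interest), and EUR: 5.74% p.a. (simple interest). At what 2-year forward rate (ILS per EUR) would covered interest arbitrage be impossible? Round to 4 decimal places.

T = 2 years.
Growth of 1 ILS over T: 1 + 0.0103×2 = 1.020600.
EUR growth factor: 1 + 0.0574×2 = 1.114800.
Forward (ILS per EUR) = 2.8471 × 1.020600 / 1.114800 = 2.606522.

2.6065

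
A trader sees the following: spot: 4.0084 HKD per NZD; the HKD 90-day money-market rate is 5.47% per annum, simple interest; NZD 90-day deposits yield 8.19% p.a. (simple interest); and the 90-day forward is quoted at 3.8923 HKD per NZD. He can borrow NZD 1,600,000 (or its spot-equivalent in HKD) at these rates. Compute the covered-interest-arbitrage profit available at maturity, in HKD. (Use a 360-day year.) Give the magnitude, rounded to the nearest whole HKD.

T = 90/360 years.
Invest the NZD and cover forward: 1,600,000 × 1.020475 × 3.8923 = HKD 6,355,191.75.
Convert at spot and invest in HKD: 1,600,000 × 4.0084 × 1.013675 = HKD 6,501,143.79.
The quoted forward undervalues NZD, so borrow NZD, convert to HKD at spot, deposit the HKD at 5.47%, and buy NZD forward at 3.8923 to cover the loan.
Profit = 6,501,143.79 − 6,355,191.75 = HKD 145,952.

HKD 145,952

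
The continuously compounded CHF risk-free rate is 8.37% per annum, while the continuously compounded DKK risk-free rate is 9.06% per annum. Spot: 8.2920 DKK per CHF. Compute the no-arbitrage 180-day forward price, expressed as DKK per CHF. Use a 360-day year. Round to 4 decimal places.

T = 180/360 years.
DKK growth factor: e^(0.0906×180/360) = 1.0463417.
CHF accumulates by e^(0.0837×180/360) = 1.0427381.
Forward (DKK per CHF) = 8.292 × 1.0463417 / 1.0427381 = 8.320656.

8.3207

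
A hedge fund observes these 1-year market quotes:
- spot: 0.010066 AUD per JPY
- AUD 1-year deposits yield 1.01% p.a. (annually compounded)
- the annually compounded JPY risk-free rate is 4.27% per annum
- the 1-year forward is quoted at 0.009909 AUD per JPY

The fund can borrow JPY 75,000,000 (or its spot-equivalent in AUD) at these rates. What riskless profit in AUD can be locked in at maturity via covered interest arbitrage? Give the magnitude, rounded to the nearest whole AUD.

AUD 12,334

T = 1 year.
Keep in JPY, deliver into the forward: 75,000,000·1.042700·0.009909 = AUD 774,908.57.
Swap to AUD now, deposit: 75,000,000·0.010066·1.010100 = AUD 762,575.00.
The quoted forward overvalues JPY, so borrow AUD, buy JPY at spot, deposit the JPY at 4.27%, and sell the proceeds forward at 0.009909.
Profit = 774,908.57 − 762,575.00 = AUD 12,334.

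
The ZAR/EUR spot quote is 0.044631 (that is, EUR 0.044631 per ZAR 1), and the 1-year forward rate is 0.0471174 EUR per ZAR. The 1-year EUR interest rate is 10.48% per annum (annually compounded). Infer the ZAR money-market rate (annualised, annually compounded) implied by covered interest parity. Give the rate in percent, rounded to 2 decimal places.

4.65%

T = 1 year.
F/S = 0.0471174/0.044631 = 1.0557102 = (growth of EUR) / (growth of ZAR).
EUR growth factor: (1 + 0.1048)^1 = 1.104800.
Hence g_ZAR = 1.0464993.
r = 1.0464993^(1/1) − 1 = 0.046499 → 4.65%.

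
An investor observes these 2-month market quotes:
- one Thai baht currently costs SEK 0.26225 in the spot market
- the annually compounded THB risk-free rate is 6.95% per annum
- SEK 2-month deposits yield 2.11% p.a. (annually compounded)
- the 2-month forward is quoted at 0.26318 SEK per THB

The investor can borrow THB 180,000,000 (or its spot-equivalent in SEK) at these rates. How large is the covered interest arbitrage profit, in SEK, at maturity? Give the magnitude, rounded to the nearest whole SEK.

SEK 536,320

T = 2/12 years.
Invest the THB and cover forward: 180,000,000 × 1.01126148 × 0.26318 = SEK 47,905,883.34.
Convert at spot and invest in SEK: 180,000,000 × 0.26225 × 1.0034861421 = SEK 47,369,563.34.
The quoted forward overvalues THB, so borrow SEK, buy THB at spot, deposit the THB at 6.95%, and sell the proceeds forward at 0.26318.
Arbitrage profit = |47,905,883.34 − 47,369,563.34| = SEK 536,320.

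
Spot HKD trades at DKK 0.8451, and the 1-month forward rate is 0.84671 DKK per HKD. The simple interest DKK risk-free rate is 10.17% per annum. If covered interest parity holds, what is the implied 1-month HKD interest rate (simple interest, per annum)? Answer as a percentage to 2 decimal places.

7.87%

T = 1/12 years.
CIP gives F = S · g_DKK/g_HKD, so g_DKK/g_HKD = 0.84671/0.8451 = 1.0019051.
DKK growth factor: 1 + 0.1017×1/12 = 1.008475.
That pins the HKD growth at 1.0065574.
(1.0065574 − 1)/T = 0.078689, i.e. 7.87%.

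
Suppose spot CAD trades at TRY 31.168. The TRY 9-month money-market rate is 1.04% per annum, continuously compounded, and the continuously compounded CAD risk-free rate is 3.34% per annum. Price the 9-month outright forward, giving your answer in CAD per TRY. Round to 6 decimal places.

T = 9/12 years.
TRY accumulates by e^(0.0104×9/12) = 1.0078305.
Growth of 1 CAD over T: e^(0.0334×9/12) = 1.0253664.
So F = 31.168 × 1.0078305 / 1.0253664 = 30.63496 (TRY/CAD).
Quoted the other way: 1/30.63496 = 0.032642 CAD per TRY.

0.032642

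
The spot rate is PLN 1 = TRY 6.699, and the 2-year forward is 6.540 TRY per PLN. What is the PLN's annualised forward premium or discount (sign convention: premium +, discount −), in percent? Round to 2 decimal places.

-1.19%

T = 2 years.
PLN trades forward at -2.37349% vs spot over the period.
×(1/T) gives -1.19% p.a.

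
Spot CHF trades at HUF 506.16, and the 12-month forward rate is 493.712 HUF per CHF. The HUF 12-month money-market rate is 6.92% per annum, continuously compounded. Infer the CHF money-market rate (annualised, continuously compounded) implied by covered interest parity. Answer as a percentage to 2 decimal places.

T = 1 year.
CIP gives F = S · g_HUF/g_CHF, so g_HUF/g_CHF = 493.712/506.16 = 0.9754070.
The HUF side grows by e^(0.0692×1) = 1.0716505.
Hence g_CHF = 1.0986701.
r = ln(1.0986701)/1 = 0.094100 → 9.41%.

9.41%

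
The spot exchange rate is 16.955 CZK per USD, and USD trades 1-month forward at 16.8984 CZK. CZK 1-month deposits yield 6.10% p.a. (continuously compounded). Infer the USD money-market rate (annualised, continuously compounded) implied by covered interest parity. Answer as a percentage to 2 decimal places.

T = 1/12 years.
F/S = 16.8984/16.955 = 0.9966618 = (growth of CZK) / (growth of USD).
The CZK side grows by e^(0.0610×1/12) = 1.0050963.
Hence g_USD = 1.0084628.
Take logs: ln 1.0084628 / (1/12) = 0.101126, so 10.11%.

10.11%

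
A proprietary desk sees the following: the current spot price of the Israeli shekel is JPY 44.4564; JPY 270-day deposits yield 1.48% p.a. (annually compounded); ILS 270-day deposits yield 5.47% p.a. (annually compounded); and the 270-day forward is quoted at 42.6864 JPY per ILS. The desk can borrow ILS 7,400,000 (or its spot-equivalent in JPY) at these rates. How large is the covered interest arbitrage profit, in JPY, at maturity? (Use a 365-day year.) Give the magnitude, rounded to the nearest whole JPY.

JPY 4,000,257

T = 270/365 years.
Route A — deposit ILS, sell forward: 7,400,000 × 1.04018139923 × 42.6864 = JPY 328,571,834.67.
Route B — convert at spot, deposit JPY: 7,400,000 × 44.4564 × 1.01092698918 = JPY 332,572,092.05.
The quoted forward undervalues ILS, so borrow ILS, convert to JPY at spot, deposit the JPY at 1.48%, and buy ILS forward at 42.6864 to cover the loan.
Profit = 332,572,092.05 − 328,571,834.67 = JPY 4,000,257.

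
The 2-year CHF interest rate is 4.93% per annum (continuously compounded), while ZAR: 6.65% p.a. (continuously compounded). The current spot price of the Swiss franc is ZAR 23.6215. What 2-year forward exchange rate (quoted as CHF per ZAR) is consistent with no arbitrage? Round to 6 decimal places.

T = 2 years.
ZAR accumulates by e^(0.0665×2) = 1.142250.
CHF growth factor: e^(0.0493×2) = 1.1036248.
So F = 23.6215 × 1.142250 / 1.1036248 = 24.44822 (ZAR/CHF).
Quoted the other way: 1/24.44822 = 0.040903 CHF per ZAR.

0.040903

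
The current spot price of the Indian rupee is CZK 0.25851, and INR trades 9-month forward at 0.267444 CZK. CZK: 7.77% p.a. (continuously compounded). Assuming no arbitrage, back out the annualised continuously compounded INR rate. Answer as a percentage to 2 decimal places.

T = 9/12 years.
CIP gives F = S · g_CZK/g_INR, so g_CZK/g_INR = 0.267444/0.25851 = 1.0345596.
The CZK side grows by e^(0.0777×9/12) = 1.0600065.
That pins the INR growth at 1.0245968.
r = ln(1.0245968)/(9/12) = 0.032399 → 3.24%.

3.24%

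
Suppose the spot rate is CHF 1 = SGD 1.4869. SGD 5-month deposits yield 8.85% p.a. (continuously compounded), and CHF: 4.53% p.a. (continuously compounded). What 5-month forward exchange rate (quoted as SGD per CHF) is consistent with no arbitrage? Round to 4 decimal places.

1.5139

T = 5/12 years.
SGD accumulates by e^(0.0885×5/12) = 1.0375633.
CHF growth factor: e^(0.0453×5/12) = 1.0190543.
Forward (SGD per CHF) = 1.4869 × 1.0375633 / 1.0190543 = 1.513906.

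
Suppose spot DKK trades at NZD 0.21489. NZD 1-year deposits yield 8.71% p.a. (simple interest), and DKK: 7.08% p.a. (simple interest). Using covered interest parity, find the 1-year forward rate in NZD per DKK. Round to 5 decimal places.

T = 1 year.
NZD accumulates by 1 + 0.0871×1 = 1.087100.
DKK growth factor: 1 + 0.0708×1 = 1.070800.
Forward (NZD per DKK) = 0.21489 × 1.087100 / 1.070800 = 0.2181611.

0.21816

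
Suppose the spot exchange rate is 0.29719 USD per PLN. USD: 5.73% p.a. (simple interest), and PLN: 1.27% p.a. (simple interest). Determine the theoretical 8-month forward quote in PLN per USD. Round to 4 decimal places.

3.2685

T = 8/12 years.
Growth of 1 USD over T: 1 + 0.0573×8/12 = 1.038200.
Growth of 1 PLN over T: 1 + 0.0127×8/12 = 1.0084667.
CIP: F = S · (grow USD)/(grow PLN) = 0.29719 × 1.038200/1.0084667 = 0.3059523 USD per PLN.
Invert for PLN per USD: 1 / 0.3059523 = 3.2685.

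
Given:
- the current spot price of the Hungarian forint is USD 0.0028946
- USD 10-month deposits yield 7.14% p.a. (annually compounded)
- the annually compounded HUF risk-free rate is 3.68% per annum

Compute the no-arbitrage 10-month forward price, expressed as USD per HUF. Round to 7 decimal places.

0.0029749

T = 10/12 years.
USD growth factor: (1 + 0.0714)^(10/12) = 1.0591554.
HUF accumulates by (1 + 0.0368)^(10/12) = 1.0305739.
So F = 0.0028946 × 1.0591554 / 1.0305739 = 0.002974878 (USD/HUF).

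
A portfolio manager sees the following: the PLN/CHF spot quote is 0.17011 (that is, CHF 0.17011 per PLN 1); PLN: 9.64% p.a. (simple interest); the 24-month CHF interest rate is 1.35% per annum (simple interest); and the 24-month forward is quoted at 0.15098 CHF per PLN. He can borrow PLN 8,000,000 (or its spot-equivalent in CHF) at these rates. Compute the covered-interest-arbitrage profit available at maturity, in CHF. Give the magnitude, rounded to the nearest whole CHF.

T = 2 years.
Invest the PLN and cover forward: 8,000,000 × 1.192800 × 0.15098 = CHF 1,440,711.55.
Convert at spot and invest in CHF: 8,000,000 × 0.17011 × 1.027000 = CHF 1,397,623.76.
The quoted forward overvalues PLN, so borrow CHF, buy PLN at spot, deposit the PLN at 9.64%, and sell the proceeds forward at 0.15098.
Arbitrage profit = |1,440,711.55 − 1,397,623.76| = CHF 43,088.

CHF 43,088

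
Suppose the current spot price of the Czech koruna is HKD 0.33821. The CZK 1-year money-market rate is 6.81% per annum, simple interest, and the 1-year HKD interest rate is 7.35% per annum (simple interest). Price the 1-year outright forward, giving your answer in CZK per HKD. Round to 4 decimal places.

2.9419

T = 1 year.
Growth of 1 HKD over T: 1 + 0.0735×1 = 1.073500.
CZK accumulates by 1 + 0.0681×1 = 1.068100.
Forward (HKD per CZK) = 0.33821 × 1.073500 / 1.068100 = 0.3399199.
Quoted the other way: 1/0.3399199 = 2.9419 CZK per HKD.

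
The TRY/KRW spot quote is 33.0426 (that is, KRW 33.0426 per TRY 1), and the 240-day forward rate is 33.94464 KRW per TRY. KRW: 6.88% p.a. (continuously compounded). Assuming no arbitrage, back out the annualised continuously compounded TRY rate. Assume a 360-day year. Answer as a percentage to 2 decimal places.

T = 240/360 years.
By CIP, F/S equals the KRW-to-TRY growth ratio: 33.94464/33.0426 = 1.0272993.
KRW growth factor: e^(0.0688×240/360) = 1.0469348.
That pins the TRY growth at 1.0191137.
r = ln(1.0191137)/(240/360) = 0.028400 → 2.84%.

2.84%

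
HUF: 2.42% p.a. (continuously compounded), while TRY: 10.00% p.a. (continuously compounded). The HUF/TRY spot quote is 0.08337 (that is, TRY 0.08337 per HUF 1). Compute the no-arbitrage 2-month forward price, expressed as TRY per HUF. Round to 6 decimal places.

T = 2/12 years.
Growth of 1 TRY over T: e^(0.1000×2/12) = 1.0168063.
HUF growth factor: e^(0.0242×2/12) = 1.0040415.
CIP: F = S · (grow TRY)/(grow HUF) = 0.08337 × 1.0168063/1.0040415 = 0.08442992 TRY per HUF.

0.084430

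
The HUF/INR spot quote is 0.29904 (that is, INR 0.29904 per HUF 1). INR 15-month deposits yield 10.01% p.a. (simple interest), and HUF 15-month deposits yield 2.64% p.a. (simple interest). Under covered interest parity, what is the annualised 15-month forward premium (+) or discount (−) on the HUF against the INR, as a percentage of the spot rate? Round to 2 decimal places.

T = 15/12 years.
F = S · g_INR/g_HUF = 0.29904 × 1.125125/1.033000 = 0.32570898.
Annualised premium = (F − S)/S × (1/T) = (0.32570898 − 0.29904)/0.29904 ÷ (15/12) = 7.13%.

+7.13%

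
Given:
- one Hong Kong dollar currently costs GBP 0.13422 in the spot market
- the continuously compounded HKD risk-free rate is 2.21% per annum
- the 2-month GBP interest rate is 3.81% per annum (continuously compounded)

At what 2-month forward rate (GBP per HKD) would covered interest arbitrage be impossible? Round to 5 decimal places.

T = 2/12 years.
GBP growth factor: e^(0.0381×2/12) = 1.0063702.
HKD growth factor: e^(0.0221×2/12) = 1.0036901.
Forward (GBP per HKD) = 0.13422 × 1.0063702 / 1.0036901 = 0.1345784.

0.13458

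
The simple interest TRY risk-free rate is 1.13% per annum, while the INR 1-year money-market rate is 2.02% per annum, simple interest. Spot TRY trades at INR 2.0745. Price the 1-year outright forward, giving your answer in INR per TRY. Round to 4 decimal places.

2.0928

T = 1 year.
INR growth factor: 1 + 0.0202×1 = 1.020200.
TRY growth factor: 1 + 0.0113×1 = 1.011300.
Forward (INR per TRY) = 2.0745 × 1.020200 / 1.011300 = 2.092757.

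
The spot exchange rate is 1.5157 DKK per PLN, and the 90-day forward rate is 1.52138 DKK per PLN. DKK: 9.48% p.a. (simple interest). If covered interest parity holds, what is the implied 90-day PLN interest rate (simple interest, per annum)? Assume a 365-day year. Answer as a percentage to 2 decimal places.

7.93%

T = 90/365 years.
By CIP, F/S equals the DKK-to-PLN growth ratio: 1.52138/1.5157 = 1.0037474.
DKK growth factor: 1 + 0.0948×90/365 = 1.0233753.
That pins the PLN growth at 1.0195546.
(1.0195546 − 1)/T = 0.079305, i.e. 7.93%.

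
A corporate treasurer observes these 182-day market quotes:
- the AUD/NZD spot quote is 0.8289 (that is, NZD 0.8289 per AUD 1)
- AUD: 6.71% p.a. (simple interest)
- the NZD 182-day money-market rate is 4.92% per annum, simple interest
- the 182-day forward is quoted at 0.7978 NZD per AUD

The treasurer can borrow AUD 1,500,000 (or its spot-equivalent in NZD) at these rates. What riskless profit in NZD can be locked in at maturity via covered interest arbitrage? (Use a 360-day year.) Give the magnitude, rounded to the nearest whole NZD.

NZD 36,981

T = 182/360 years.
Invest the AUD and cover forward: 1,500,000 × 1.033922778 × 0.7978 = NZD 1,237,295.39.
Convert at spot and invest in NZD: 1,500,000 × 0.8289 × 1.024873333 = NZD 1,274,276.26.
The quoted forward undervalues AUD, so borrow AUD, convert to NZD at spot, deposit the NZD at 4.92%, and buy AUD forward at 0.7978 to cover the loan.
Arbitrage profit = |1,237,295.39 − 1,274,276.26| = NZD 36,981.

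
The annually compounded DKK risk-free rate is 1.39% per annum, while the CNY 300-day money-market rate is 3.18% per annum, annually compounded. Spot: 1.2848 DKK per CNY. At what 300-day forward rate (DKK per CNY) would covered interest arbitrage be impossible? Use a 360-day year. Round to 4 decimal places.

T = 300/360 years.
Growth of 1 DKK over T: (1 + 0.0139)^(300/360) = 1.011570.
Growth of 1 CNY over T: (1 + 0.0318)^(300/360) = 1.0264306.
Forward (DKK per CNY) = 1.2848 × 1.011570 / 1.0264306 = 1.266199.

1.2662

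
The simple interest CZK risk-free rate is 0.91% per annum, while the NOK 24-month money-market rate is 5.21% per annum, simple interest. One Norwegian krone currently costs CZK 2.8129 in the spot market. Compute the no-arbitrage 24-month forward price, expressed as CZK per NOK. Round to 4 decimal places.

2.5938

T = 2 years.
CZK accumulates by 1 + 0.0091×2 = 1.018200.
NOK accumulates by 1 + 0.0521×2 = 1.104200.
So F = 2.8129 × 1.018200 / 1.104200 = 2.593819 (CZK/NOK).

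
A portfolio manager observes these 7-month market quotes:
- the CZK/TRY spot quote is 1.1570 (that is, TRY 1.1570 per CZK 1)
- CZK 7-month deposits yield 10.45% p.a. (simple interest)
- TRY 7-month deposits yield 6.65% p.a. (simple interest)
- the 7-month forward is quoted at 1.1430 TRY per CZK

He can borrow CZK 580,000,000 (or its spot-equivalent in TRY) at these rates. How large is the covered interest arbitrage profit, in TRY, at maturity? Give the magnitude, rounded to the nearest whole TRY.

T = 7/12 years.
Route A — deposit CZK, sell forward: 580,000,000 × 1.06095833333 × 1.1430 = TRY 703,351,717.50.
Route B — convert at spot, deposit TRY: 580,000,000 × 1.1570 × 1.03879166667 = TRY 697,091,535.84.
The quoted forward overvalues CZK, so borrow TRY, buy CZK at spot, deposit the CZK at 10.45%, and sell the proceeds forward at 1.1430.
Profit = 703,351,717.50 − 697,091,535.84 = TRY 6,260,182.

TRY 6,260,182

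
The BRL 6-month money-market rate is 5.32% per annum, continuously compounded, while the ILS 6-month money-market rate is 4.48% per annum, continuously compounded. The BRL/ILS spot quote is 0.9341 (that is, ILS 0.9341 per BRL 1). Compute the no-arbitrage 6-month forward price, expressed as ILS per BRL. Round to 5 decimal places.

0.93019

T = 6/12 years.
ILS growth factor: e^(0.0448×6/12) = 1.0226528.
BRL accumulates by e^(0.0532×6/12) = 1.0269569.
CIP: F = S · (grow ILS)/(grow BRL) = 0.9341 × 1.0226528/1.0269569 = 0.9301851 ILS per BRL.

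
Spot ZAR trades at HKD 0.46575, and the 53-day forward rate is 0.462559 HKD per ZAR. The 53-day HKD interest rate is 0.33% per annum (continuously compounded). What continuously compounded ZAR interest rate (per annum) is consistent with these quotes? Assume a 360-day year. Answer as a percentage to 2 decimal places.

T = 53/360 years.
CIP gives F = S · g_HKD/g_ZAR, so g_HKD/g_ZAR = 0.462559/0.46575 = 0.9931487.
HKD growth factor: e^(0.0033×53/360) = 1.000486.
That pins the ZAR growth at 1.0073879.
Take logs: ln 1.0073879 / (53/360) = 0.049998, so 5.00%.

5.00%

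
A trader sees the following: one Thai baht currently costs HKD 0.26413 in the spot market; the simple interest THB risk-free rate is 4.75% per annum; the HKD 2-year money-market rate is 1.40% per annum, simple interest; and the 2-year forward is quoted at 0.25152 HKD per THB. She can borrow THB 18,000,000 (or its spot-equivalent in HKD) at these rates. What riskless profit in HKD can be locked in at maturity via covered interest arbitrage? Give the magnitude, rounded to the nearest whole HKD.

HKD 69,998

T = 2 years.
Invest the THB and cover forward: 18,000,000 × 1.095000 × 0.25152 = HKD 4,957,459.20.
Convert at spot and invest in HKD: 18,000,000 × 0.26413 × 1.028000 = HKD 4,887,461.52.
The quoted forward overvalues THB, so borrow HKD, buy THB at spot, deposit the THB at 4.75%, and sell the proceeds forward at 0.25152.
The gap between the two covered legs is HKD 69,998.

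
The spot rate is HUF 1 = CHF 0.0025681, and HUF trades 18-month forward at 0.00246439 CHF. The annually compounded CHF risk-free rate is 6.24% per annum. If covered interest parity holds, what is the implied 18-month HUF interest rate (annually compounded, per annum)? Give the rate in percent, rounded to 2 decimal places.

9.20%

T = 18/12 years.
By CIP, F/S equals the CHF-to-HUF growth ratio: 0.00246439/0.0025681 = 0.9596161.
The CHF side grows by (1 + 0.0624)^(18/12) = 1.0950453.
Hence g_HUF = 1.1411285.
r = 1.1411285^(12/18) − 1 = 0.092001 → 9.20%.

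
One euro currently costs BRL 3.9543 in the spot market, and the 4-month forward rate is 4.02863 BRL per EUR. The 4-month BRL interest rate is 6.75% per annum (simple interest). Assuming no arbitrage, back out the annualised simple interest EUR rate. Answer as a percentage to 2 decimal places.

T = 4/12 years.
By CIP, F/S equals the BRL-to-EUR growth ratio: 4.02863/3.9543 = 1.0187973.
The BRL side grows by 1 + 0.0675×4/12 = 1.022500.
Hence g_EUR = 1.0036344.
r = (1.0036344 − 1)/(4/12) = 0.010903 → 1.09%.

1.09%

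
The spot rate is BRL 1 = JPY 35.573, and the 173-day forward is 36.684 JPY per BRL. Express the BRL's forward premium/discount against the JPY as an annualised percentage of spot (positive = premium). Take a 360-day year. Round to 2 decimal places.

T = 173/360 years.
Period premium: (36.684 − 35.573)/35.573 = 0.0312316.
Per annum: 0.0312316 / (173/360) = 0.064991 = 6.50%.

+6.50%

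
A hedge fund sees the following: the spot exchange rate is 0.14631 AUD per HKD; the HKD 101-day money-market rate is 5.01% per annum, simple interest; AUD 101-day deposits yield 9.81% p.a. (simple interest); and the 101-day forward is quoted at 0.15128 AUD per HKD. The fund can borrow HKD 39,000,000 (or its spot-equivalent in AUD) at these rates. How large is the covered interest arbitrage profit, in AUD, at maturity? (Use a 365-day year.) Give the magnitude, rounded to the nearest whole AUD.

AUD 120,728

T = 101/365 years.
Invest the HKD and cover forward: 39,000,000 × 1.013863288 × 0.15128 = AUD 5,981,712.29.
Convert at spot and invest in AUD: 39,000,000 × 0.14631 × 1.027145479 = AUD 5,860,984.55.
The quoted forward overvalues HKD, so borrow AUD, buy HKD at spot, deposit the HKD at 5.01%, and sell the proceeds forward at 0.15128.
The gap between the two covered legs is AUD 120,728.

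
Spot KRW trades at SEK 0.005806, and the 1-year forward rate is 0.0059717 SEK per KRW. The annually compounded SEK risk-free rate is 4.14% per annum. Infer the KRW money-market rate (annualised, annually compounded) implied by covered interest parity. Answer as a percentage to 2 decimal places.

1.25%

T = 1 year.
By CIP, F/S equals the SEK-to-KRW growth ratio: 0.0059717/0.005806 = 1.0285394.
SEK growth factor: (1 + 0.0414)^1 = 1.041400.
Hence g_KRW = 1.0125038.
Annualise: 1.0125038^(1/1) − 1 = 0.012504 = 1.25%.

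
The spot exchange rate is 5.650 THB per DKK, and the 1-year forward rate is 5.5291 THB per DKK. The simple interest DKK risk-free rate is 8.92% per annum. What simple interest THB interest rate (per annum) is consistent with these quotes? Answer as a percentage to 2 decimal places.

T = 1 year.
CIP gives F = S · g_THB/g_DKK, so g_THB/g_DKK = 5.5291/5.65 = 0.9786018.
DKK growth factor: 1 + 0.0892×1 = 1.089200.
That pins the THB growth at 1.0658931.
(1.0658931 − 1)/T = 0.065893, i.e. 6.59%.

6.59%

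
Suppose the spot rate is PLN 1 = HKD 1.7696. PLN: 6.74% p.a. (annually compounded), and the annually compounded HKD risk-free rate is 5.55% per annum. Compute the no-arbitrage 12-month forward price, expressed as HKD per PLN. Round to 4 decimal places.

1.7499

T = 1 year.
Growth of 1 HKD over T: (1 + 0.0555)^1 = 1.055500.
Growth of 1 PLN over T: (1 + 0.0674)^1 = 1.067400.
So F = 1.7696 × 1.055500 / 1.067400 = 1.749871 (HKD/PLN).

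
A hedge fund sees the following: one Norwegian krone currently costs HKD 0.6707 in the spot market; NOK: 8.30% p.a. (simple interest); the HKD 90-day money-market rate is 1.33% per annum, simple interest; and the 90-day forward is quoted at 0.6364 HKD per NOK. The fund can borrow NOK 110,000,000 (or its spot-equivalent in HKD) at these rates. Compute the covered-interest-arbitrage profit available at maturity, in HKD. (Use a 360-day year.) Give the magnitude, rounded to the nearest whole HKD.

HKD 2,565,726

T = 90/360 years.
Route A — deposit NOK, sell forward: 110,000,000 × 1.020750 × 0.6364 = HKD 71,456,583.00.
Route B — convert at spot, deposit HKD: 110,000,000 × 0.6707 × 1.003325 = HKD 74,022,308.53.
The quoted forward undervalues NOK, so borrow NOK, convert to HKD at spot, deposit the HKD at 1.33%, and buy NOK forward at 0.6364 to cover the loan.
Profit = 74,022,308.53 − 71,456,583.00 = HKD 2,565,726.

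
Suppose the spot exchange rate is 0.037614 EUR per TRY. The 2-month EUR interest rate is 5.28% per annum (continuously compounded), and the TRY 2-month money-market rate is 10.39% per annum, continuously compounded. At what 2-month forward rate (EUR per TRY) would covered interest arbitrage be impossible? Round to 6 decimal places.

0.037295

T = 2/12 years.
EUR growth factor: e^(0.0528×2/12) = 1.0088388.
TRY accumulates by e^(0.1039×2/12) = 1.0174675.
Forward (EUR per TRY) = 0.037614 × 1.0088388 / 1.0174675 = 0.03729501.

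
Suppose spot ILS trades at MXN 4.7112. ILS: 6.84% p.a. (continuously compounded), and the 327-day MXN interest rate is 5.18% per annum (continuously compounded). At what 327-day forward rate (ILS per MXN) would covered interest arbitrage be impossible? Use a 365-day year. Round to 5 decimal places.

T = 327/365 years.
MXN growth factor: e^(0.0518×327/365) = 1.0475008.
Growth of 1 ILS over T: e^(0.0684×327/365) = 1.0631954.
Forward (MXN per ILS) = 4.7112 × 1.0475008 / 1.0631954 = 4.641655.
Quoted the other way: 1/4.641655 = 0.21544 ILS per MXN.

0.21544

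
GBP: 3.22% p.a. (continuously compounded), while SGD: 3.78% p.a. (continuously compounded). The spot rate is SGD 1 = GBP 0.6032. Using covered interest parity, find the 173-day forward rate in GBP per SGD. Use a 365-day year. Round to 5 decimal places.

0.60160

T = 173/365 years.
GBP growth factor: e^(0.0322×173/365) = 1.015379.
Growth of 1 SGD over T: e^(0.0378×173/365) = 1.0180776.
CIP: F = S · (grow GBP)/(grow SGD) = 0.6032 × 1.015379/1.0180776 = 0.6016011 GBP per SGD.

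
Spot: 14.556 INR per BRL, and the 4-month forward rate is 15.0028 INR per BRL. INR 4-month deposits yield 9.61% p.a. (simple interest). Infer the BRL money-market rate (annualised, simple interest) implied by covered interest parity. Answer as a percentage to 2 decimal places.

0.39%

T = 4/12 years.
By CIP, F/S equals the INR-to-BRL growth ratio: 15.0028/14.556 = 1.0306952.
INR growth factor: 1 + 0.0961×4/12 = 1.0320333.
So the BRL growth factor = 1.0012982.
(1.0012982 − 1)/T = 0.003895, i.e. 0.39%.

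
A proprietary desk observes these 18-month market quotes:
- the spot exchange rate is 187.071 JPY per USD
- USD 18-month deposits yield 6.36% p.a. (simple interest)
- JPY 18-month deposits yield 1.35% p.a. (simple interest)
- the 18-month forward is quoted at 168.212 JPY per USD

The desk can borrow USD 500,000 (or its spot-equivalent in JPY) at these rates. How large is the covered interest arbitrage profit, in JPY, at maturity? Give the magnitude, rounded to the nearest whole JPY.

T = 18/12 years.
Route A — deposit USD, sell forward: 500,000 × 1.095400 × 168.212 = JPY 92,129,712.40.
Route B — convert at spot, deposit JPY: 500,000 × 187.071 × 1.020250 = JPY 95,429,593.88.
The quoted forward undervalues USD, so borrow USD, convert to JPY at spot, deposit the JPY at 1.35%, and buy USD forward at 168.212 to cover the loan.
Arbitrage profit = |92,129,712.40 − 95,429,593.88| = JPY 3,299,881.

JPY 3,299,881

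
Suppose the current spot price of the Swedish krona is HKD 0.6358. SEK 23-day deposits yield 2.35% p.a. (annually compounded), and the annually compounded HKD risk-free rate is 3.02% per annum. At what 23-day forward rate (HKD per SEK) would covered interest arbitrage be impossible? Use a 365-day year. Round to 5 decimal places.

0.63606

T = 23/365 years.
HKD growth factor: (1 + 0.0302)^(23/365) = 1.0018766.
SEK accumulates by (1 + 0.0235)^(23/365) = 1.0014648.
So F = 0.6358 × 1.0018766 / 1.0014648 = 0.6360614 (HKD/SEK).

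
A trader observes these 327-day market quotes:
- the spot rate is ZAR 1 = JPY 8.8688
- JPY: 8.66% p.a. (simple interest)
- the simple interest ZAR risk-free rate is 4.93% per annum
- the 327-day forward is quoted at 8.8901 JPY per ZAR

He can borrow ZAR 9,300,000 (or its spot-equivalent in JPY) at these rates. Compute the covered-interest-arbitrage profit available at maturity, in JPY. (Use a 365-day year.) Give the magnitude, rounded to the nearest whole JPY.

T = 327/365 years.
Route A — deposit ZAR, sell forward: 9,300,000 × 1.0441673973 × 8.8901 = JPY 86,329,598.98.
Route B — convert at spot, deposit JPY: 9,300,000 × 8.8688 × 1.0775841096 = JPY 88,878,964.95.
The quoted forward undervalues ZAR, so borrow ZAR, convert to JPY at spot, deposit the JPY at 8.66%, and buy ZAR forward at 8.8901 to cover the loan.
Profit = 88,878,964.95 − 86,329,598.98 = JPY 2,549,366.

JPY 2,549,366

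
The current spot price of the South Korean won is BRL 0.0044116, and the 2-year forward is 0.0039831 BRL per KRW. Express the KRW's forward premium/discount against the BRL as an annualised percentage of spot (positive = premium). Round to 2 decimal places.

T = 2 years.
KRW trades forward at -9.71303% vs spot over the period.
Per annum: -0.0971303 / 2 = -0.048565 = -4.86%.

-4.86%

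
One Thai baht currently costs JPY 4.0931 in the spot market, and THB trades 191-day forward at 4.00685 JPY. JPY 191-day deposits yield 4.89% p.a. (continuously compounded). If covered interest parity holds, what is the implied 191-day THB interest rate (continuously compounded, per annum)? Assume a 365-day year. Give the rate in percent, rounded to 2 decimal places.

T = 191/365 years.
F/S = 4.00685/4.0931 = 0.9789280 = (growth of JPY) / (growth of THB).
JPY growth factor: e^(0.0489×191/365) = 1.025919.
So the THB growth factor = 1.0480025.
Take logs: ln 1.0480025 / (191/365) = 0.089599, so 8.96%.

8.96%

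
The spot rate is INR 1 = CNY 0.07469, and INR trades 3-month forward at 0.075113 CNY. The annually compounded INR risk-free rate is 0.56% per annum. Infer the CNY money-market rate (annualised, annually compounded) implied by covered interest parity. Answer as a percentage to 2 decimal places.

T = 3/12 years.
F/S = 0.075113/0.07469 = 1.0056634 = (growth of CNY) / (growth of INR).
The INR side grows by (1 + 0.0056)^(3/12) = 1.0013971.
So the CNY growth factor = 1.0070684.
r = 1.0070684^(12/3) − 1 = 0.028575 → 2.86%.

2.86%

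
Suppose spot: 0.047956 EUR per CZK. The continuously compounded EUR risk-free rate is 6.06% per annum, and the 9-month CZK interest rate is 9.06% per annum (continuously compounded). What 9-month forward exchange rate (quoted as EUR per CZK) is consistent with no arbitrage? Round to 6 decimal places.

T = 9/12 years.
EUR growth factor: e^(0.0606×9/12) = 1.0464987.
Growth of 1 CZK over T: e^(0.0906×9/12) = 1.0703118.
Forward (EUR per CZK) = 0.047956 × 1.0464987 / 1.0703118 = 0.04688904.

0.046889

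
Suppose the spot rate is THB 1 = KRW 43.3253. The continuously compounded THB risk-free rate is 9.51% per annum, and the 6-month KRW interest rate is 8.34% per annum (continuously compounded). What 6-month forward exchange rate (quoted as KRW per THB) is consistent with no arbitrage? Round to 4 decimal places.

43.0726

T = 6/12 years.
Growth of 1 KRW over T: e^(0.0834×6/12) = 1.04258166.
Growth of 1 THB over T: e^(0.0951×6/12) = 1.04869863.
CIP: F = S · (grow KRW)/(grow THB) = 43.3253 × 1.04258166/1.04869863 = 43.072587 KRW per THB.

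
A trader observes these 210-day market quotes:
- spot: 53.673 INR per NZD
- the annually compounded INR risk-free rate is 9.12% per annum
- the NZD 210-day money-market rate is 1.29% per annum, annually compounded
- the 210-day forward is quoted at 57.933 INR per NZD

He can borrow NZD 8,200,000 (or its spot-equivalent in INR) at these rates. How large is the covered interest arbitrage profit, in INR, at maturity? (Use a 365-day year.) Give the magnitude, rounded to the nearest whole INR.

INR 15,783,455

T = 210/365 years.
Route A — deposit NZD, sell forward: 8,200,000 × 1.00740171244 × 57.933 = INR 478,566,787.94.
Route B — convert at spot, deposit INR: 8,200,000 × 53.673 × 1.05149687519 = INR 462,783,332.61.
The quoted forward overvalues NZD, so borrow INR, buy NZD at spot, deposit the NZD at 1.29%, and sell the proceeds forward at 57.933.
Arbitrage profit = |478,566,787.94 − 462,783,332.61| = INR 15,783,455.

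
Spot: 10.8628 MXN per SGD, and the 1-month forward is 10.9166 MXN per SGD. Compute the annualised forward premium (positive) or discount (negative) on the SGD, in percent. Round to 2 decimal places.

+5.94%

T = 1/12 years.
SGD trades forward at +0.49527% vs spot over the period.
Per annum: 0.0049527 / (1/12) = 0.059432 = 5.94%.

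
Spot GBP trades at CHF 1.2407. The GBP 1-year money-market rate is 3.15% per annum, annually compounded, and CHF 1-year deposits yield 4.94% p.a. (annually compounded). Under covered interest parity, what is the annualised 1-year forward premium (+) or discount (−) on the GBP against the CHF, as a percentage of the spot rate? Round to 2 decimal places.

T = 1 year.
No-arbitrage forward: 1.2407 × 1.049400 / 1.031500 = 1.2622303 CHF/GBP.
(F − S)/S ÷ T = (1.2622303 − 1.2407)/1.2407/1 = 0.017353 → 1.74%.

+1.74%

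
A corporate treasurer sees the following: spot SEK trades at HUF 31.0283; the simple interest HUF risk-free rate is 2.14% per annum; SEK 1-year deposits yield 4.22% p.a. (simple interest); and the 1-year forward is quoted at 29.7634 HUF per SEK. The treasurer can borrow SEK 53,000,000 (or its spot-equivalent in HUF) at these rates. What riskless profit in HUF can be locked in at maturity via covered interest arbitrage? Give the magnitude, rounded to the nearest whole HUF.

HUF 35,663,177

T = 1 year.
Invest the SEK and cover forward: 53,000,000 × 1.042200 × 29.7634 = HUF 1,644,029,020.44.
Convert at spot and invest in HUF: 53,000,000 × 31.0283 × 1.021400 = HUF 1,679,692,197.86.
The quoted forward undervalues SEK, so borrow SEK, convert to HUF at spot, deposit the HUF at 2.14%, and buy SEK forward at 29.7634 to cover the loan.
Arbitrage profit = |1,644,029,020.44 − 1,679,692,197.86| = HUF 35,663,177.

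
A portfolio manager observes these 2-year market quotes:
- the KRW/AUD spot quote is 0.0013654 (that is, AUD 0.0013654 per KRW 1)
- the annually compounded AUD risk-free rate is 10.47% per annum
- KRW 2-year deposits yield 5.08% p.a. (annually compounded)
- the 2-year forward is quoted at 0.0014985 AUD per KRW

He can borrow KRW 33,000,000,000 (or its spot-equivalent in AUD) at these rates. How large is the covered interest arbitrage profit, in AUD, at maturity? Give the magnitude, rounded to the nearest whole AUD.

AUD 385,034

T = 2 years.
Route A — deposit KRW, sell forward: 33,000,000,000 × 1.10418064 × 0.0014985 = AUD 54,602,284.74.
Route B — convert at spot, deposit AUD: 33,000,000,000 × 0.0013654 × 1.22036209 = AUD 54,987,319.12.
The quoted forward undervalues KRW, so borrow KRW, convert to AUD at spot, deposit the AUD at 10.47%, and buy KRW forward at 0.0014985 to cover the loan.
Profit = 54,987,319.12 − 54,602,284.74 = AUD 385,034.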